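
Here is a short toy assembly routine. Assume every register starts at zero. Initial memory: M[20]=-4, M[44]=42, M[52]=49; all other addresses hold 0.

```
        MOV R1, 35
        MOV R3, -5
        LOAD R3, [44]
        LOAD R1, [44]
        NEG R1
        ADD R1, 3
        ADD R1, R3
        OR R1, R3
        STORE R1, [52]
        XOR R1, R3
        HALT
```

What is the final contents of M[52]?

43

R1=35
R3=-5
R3=M[44]=42
R1=M[44]=42
R1=-(42)=-42
R1=(-42)+3=-39
R1=(-39)+42=3
R1=3|42=43
STORE R1, [52] → M[52]=43
R1=43^42=1
halt.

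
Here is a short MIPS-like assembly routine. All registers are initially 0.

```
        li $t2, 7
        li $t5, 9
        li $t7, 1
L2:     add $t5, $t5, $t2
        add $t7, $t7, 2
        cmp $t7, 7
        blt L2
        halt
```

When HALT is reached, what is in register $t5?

$t2=7
$t5=9
$t7=1
$t5=9+7=16
$t7=1+2=3
cmp $t7, 7  (cmp 3,7)
blt L2: taken
$t5=16+7=23
$t7=3+2=5
cmp $t7, 7  (cmp 5,7)
blt L2: taken
$t5=23+7=30
$t7=5+2=7
cmp $t7, 7  (cmp 7,7)
blt L2: not taken
halt.

30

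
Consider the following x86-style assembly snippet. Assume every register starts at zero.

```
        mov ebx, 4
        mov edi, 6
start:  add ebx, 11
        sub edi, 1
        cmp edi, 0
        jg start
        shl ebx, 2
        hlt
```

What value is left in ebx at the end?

after mov ebx, 4: ebx=4
after mov edi, 6: edi=6
after add ebx, 11: ebx=4+11=15
after sub edi, 1: edi=6-1=5
cmp edi, 0  (cmp 5,0)
jg start: taken
after add ebx, 11: ebx=15+11=26
after sub edi, 1: edi=5-1=4
cmp edi, 0  (cmp 4,0)
jg start: taken
after add ebx, 11: ebx=26+11=37
after sub edi, 1: edi=4-1=3
cmp edi, 0  (cmp 3,0)
jg start: taken
after add ebx, 11: ebx=37+11=48
after sub edi, 1: edi=3-1=2
cmp edi, 0  (cmp 2,0)
jg start: taken
after add ebx, 11: ebx=48+11=59
after sub edi, 1: edi=2-1=1
cmp edi, 0  (cmp 1,0)
jg start: taken
after add ebx, 11: ebx=59+11=70
after sub edi, 1: edi=1-1=0
cmp edi, 0  (cmp 0,0)
jg start: not taken
after shl ebx, 2: ebx=70<<2=280
halt.

280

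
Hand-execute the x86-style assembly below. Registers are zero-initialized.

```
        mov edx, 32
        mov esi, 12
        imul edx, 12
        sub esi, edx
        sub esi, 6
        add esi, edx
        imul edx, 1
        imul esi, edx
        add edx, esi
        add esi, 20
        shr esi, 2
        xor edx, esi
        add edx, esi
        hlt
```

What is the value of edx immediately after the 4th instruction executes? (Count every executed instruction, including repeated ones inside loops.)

384

after mov edx, 32: edx=32
after mov esi, 12: esi=12
after imul edx, 12: edx=32*12=384
after sub esi, edx: esi=12-384=-372
After step 4: edx = 384.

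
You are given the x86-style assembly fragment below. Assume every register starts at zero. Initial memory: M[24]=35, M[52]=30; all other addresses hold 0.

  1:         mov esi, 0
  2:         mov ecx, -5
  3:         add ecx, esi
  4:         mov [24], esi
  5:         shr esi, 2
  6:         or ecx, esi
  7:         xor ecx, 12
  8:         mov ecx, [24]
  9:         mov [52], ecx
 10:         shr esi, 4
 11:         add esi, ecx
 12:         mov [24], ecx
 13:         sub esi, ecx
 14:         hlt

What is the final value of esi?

0

esi=0
ecx=-5
ecx=(-5)+0=-5
mov [24], esi → M[24]=0
esi=0>>2=0
ecx=(-5)|0=-5
ecx=(-5)^12=-9
ecx=M[24]=0
mov [52], ecx → M[52]=0
esi=0>>4=0
esi=0+0=0
mov [24], ecx → M[24]=0
esi=0-0=0
halt.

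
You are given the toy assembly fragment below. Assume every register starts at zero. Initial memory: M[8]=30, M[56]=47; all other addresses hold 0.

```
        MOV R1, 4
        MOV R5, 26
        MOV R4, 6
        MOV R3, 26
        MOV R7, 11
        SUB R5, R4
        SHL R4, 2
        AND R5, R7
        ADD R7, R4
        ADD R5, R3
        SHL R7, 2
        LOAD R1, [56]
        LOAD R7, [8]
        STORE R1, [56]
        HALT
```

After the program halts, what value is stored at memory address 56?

MOV R1, 4 → R1=4
MOV R5, 26 → R5=26
MOV R4, 6 → R4=6
MOV R3, 26 → R3=26
MOV R7, 11 → R7=11
SUB R5, R4 → R5=26-6=20
SHL R4, 2 → R4=6<<2=24
AND R5, R7 → R5=20&11=0
ADD R7, R4 → R7=11+24=35
ADD R5, R3 → R5=0+26=26
SHL R7, 2 → R7=35<<2=140
LOAD R1, [56] → R1=M[56]=47
LOAD R7, [8] → R7=M[8]=30
STORE R1, [56] → M[56]=47
halt.

47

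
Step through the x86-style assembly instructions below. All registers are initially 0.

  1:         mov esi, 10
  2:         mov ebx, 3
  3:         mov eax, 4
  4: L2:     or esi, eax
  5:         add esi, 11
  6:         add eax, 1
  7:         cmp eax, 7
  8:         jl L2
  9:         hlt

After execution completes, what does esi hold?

57

mov esi, 10 → esi=10
mov ebx, 3 → ebx=3
mov eax, 4 → eax=4
or esi, eax → esi=10|4=14
add esi, 11 → esi=14+11=25
add eax, 1 → eax=4+1=5
cmp eax, 7  (cmp 5,7)
jl L2: taken
or esi, eax → esi=25|5=29
add esi, 11 → esi=29+11=40
add eax, 1 → eax=5+1=6
cmp eax, 7  (cmp 6,7)
jl L2: taken
or esi, eax → esi=40|6=46
add esi, 11 → esi=46+11=57
add eax, 1 → eax=6+1=7
cmp eax, 7  (cmp 7,7)
jl L2: not taken
halt.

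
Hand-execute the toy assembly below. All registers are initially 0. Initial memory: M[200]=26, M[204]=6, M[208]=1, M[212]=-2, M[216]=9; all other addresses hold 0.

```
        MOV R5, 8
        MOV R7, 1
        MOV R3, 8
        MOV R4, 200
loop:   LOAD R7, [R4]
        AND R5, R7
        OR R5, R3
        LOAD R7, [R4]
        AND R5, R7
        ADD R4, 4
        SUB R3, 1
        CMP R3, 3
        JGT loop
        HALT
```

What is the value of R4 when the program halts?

R5=8
R7=1
R3=8
R4=200
R7=M[200]=26
R5=8&26=8
R5=8|8=8
R7=M[200]=26
R5=8&26=8
R4=200+4=204
R3=8-1=7
CMP R3, 3  (cmp 7,3)
JGT loop: taken
R7=M[204]=6
R5=8&6=0
R5=0|7=7
R7=M[204]=6
R5=7&6=6
R4=204+4=208
R3=7-1=6
CMP R3, 3  (cmp 6,3)
JGT loop: taken
R7=M[208]=1
R5=6&1=0
R5=0|6=6
R7=M[208]=1
R5=6&1=0
R4=208+4=212
R3=6-1=5
CMP R3, 3  (cmp 5,3)
JGT loop: taken
R7=M[212]=-2
R5=0&(-2)=0
R5=0|5=5
R7=M[212]=-2
R5=5&(-2)=4
R4=212+4=216
R3=5-1=4
CMP R3, 3  (cmp 4,3)
JGT loop: taken
R7=M[216]=9
R5=4&9=0
R5=0|4=4
R7=M[216]=9
R5=4&9=0
R4=216+4=220
R3=4-1=3
CMP R3, 3  (cmp 3,3)
JGT loop: not taken
halt.

220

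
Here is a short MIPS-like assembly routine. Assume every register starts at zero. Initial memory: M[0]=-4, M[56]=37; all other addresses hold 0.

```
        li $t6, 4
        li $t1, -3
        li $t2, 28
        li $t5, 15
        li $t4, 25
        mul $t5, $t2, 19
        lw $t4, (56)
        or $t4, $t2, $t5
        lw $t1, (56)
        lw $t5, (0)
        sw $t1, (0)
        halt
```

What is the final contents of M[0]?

37

li $t6, 4 → $t6=4
li $t1, -3 → $t1=-3
li $t2, 28 → $t2=28
li $t5, 15 → $t5=15
li $t4, 25 → $t4=25
mul $t5, $t2, 19 → $t5=28*19=532
lw $t4, (56) → $t4=M[56]=37
or $t4, $t2, $t5 → $t4=28|532=540
lw $t1, (56) → $t1=M[56]=37
lw $t5, (0) → $t5=M[0]=-4
sw $t1, (0) → M[0]=37
halt.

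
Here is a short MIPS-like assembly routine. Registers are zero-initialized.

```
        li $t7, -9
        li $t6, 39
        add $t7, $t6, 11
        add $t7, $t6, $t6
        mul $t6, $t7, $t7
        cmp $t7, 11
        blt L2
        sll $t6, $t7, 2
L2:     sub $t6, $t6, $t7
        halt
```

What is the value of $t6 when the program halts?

after li $t7, -9: $t7=-9
after li $t6, 39: $t6=39
after add $t7, $t6, 11: $t7=39+11=50
after add $t7, $t6, $t6: $t7=39+39=78
after mul $t6, $t7, $t7: $t6=78*78=6084
cmp $t7, 11  (cmp 78,11)
blt L2: not taken
after sll $t6, $t7, 2: $t6=78<<2=312
after sub $t6, $t6, $t7: $t6=312-78=234
halt.

234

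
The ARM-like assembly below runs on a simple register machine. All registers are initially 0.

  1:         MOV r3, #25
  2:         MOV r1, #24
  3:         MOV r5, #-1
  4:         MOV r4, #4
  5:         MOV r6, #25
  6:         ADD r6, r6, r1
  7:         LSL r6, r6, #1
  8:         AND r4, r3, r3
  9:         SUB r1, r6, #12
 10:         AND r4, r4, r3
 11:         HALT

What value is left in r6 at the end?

MOV r3, #25 → r3=25
MOV r1, #24 → r1=24
MOV r5, #-1 → r5=-1
MOV r4, #4 → r4=4
MOV r6, #25 → r6=25
ADD r6, r6, r1 → r6=25+24=49
LSL r6, r6, #1 → r6=49<<1=98
AND r4, r3, r3 → r4=25&25=25
SUB r1, r6, #12 → r1=98-12=86
AND r4, r4, r3 → r4=25&25=25
halt.

98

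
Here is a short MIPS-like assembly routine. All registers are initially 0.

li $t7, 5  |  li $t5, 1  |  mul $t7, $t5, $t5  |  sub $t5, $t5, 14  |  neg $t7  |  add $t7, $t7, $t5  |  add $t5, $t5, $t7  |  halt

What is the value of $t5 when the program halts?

after li $t7, 5: $t7=5
after li $t5, 1: $t5=1
after mul $t7, $t5, $t5: $t7=1*1=1
after sub $t5, $t5, 14: $t5=1-14=-13
after neg $t7: $t7=-(1)=-1
after add $t7, $t7, $t5: $t7=(-1)+(-13)=-14
after add $t5, $t5, $t7: $t5=(-13)+(-14)=-27
halt.

-27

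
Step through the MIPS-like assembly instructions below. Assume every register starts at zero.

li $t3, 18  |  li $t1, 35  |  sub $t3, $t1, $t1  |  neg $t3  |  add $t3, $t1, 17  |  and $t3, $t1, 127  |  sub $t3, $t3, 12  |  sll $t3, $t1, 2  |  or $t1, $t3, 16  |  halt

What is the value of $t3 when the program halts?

$t3=18
$t1=35
$t3=35-35=0
$t3=-(0)=0
$t3=35+17=52
$t3=35&127=35
$t3=35-12=23
$t3=35<<2=140
$t1=140|16=156
halt.

140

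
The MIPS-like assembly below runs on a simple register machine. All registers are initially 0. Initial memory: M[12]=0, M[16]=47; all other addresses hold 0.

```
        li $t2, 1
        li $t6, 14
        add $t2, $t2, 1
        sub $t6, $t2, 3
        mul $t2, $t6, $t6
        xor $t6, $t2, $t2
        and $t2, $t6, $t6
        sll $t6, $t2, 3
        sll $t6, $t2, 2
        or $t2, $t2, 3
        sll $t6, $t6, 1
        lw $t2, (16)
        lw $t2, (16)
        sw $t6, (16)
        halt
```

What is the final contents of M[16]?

0

$t2=1
$t6=14
$t2=1+1=2
$t6=2-3=-1
$t2=(-1)*(-1)=1
$t6=1^1=0
$t2=0&0=0
$t6=0<<3=0
$t6=0<<2=0
$t2=0|3=3
$t6=0<<1=0
$t2=M[16]=47
$t2=M[16]=47
sw $t6, (16) → M[16]=0
halt.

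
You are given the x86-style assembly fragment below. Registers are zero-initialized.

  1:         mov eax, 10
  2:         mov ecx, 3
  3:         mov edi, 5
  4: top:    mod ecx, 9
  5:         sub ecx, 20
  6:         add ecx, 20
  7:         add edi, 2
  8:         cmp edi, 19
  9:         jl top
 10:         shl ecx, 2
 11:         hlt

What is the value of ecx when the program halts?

12

mov eax, 10 → eax=10
mov ecx, 3 → ecx=3
mov edi, 5 → edi=5
mod ecx, 9 → ecx=3%9=3
sub ecx, 20 → ecx=3-20=-17
add ecx, 20 → ecx=(-17)+20=3
add edi, 2 → edi=5+2=7
cmp edi, 19  (cmp 7,19)
jl top: taken
mod ecx, 9 → ecx=3%9=3
sub ecx, 20 → ecx=3-20=-17
add ecx, 20 → ecx=(-17)+20=3
add edi, 2 → edi=7+2=9
cmp edi, 19  (cmp 9,19)
jl top: taken
mod ecx, 9 → ecx=3%9=3
sub ecx, 20 → ecx=3-20=-17
add ecx, 20 → ecx=(-17)+20=3
add edi, 2 → edi=9+2=11
cmp edi, 19  (cmp 11,19)
jl top: taken
mod ecx, 9 → ecx=3%9=3
sub ecx, 20 → ecx=3-20=-17
add ecx, 20 → ecx=(-17)+20=3
add edi, 2 → edi=11+2=13
cmp edi, 19  (cmp 13,19)
jl top: taken
mod ecx, 9 → ecx=3%9=3
sub ecx, 20 → ecx=3-20=-17
add ecx, 20 → ecx=(-17)+20=3
add edi, 2 → edi=13+2=15
cmp edi, 19  (cmp 15,19)
jl top: taken
mod ecx, 9 → ecx=3%9=3
sub ecx, 20 → ecx=3-20=-17
add ecx, 20 → ecx=(-17)+20=3
add edi, 2 → edi=15+2=17
cmp edi, 19  (cmp 17,19)
jl top: taken
mod ecx, 9 → ecx=3%9=3
sub ecx, 20 → ecx=3-20=-17
add ecx, 20 → ecx=(-17)+20=3
add edi, 2 → edi=17+2=19
cmp edi, 19  (cmp 19,19)
jl top: not taken
shl ecx, 2 → ecx=3<<2=12
halt.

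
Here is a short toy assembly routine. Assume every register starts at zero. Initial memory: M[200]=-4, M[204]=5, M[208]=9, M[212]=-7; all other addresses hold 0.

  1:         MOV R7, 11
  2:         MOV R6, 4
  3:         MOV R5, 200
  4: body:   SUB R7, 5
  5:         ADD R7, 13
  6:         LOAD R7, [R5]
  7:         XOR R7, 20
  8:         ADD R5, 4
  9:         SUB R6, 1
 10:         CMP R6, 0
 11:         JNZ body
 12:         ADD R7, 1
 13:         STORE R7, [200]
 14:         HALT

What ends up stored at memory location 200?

after MOV R7, 11: R7=11
after MOV R6, 4: R6=4
after MOV R5, 200: R5=200
after SUB R7, 5: R7=11-5=6
after ADD R7, 13: R7=6+13=19
after LOAD R7, [R5]: R7=M[200]=-4
after XOR R7, 20: R7=(-4)^20=-24
after ADD R5, 4: R5=200+4=204
after SUB R6, 1: R6=4-1=3
CMP R6, 0  (cmp 3,0)
JNZ body: taken
after SUB R7, 5: R7=(-24)-5=-29
after ADD R7, 13: R7=(-29)+13=-16
after LOAD R7, [R5]: R7=M[204]=5
after XOR R7, 20: R7=5^20=17
after ADD R5, 4: R5=204+4=208
after SUB R6, 1: R6=3-1=2
CMP R6, 0  (cmp 2,0)
JNZ body: taken
after SUB R7, 5: R7=17-5=12
after ADD R7, 13: R7=12+13=25
after LOAD R7, [R5]: R7=M[208]=9
after XOR R7, 20: R7=9^20=29
after ADD R5, 4: R5=208+4=212
after SUB R6, 1: R6=2-1=1
CMP R6, 0  (cmp 1,0)
JNZ body: taken
after SUB R7, 5: R7=29-5=24
after ADD R7, 13: R7=24+13=37
after LOAD R7, [R5]: R7=M[212]=-7
after XOR R7, 20: R7=(-7)^20=-19
after ADD R5, 4: R5=212+4=216
after SUB R6, 1: R6=1-1=0
CMP R6, 0  (cmp 0,0)
JNZ body: not taken
after ADD R7, 1: R7=(-19)+1=-18
STORE R7, [200] → M[200]=-18
halt.

-18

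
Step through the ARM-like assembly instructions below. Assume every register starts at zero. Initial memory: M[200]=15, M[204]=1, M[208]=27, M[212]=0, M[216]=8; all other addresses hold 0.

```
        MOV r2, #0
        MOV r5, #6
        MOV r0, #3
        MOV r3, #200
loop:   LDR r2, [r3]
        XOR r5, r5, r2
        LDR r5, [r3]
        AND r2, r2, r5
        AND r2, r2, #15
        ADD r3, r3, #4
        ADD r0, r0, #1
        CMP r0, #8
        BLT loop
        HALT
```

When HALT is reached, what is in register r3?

220

r2=0
r5=6
r0=3
r3=200
r2=M[200]=15
r5=6^15=9
r5=M[200]=15
r2=15&15=15
r2=15&15=15
r3=200+4=204
r0=3+1=4
CMP r0, #8  (cmp 4,8)
BLT loop: taken
r2=M[204]=1
r5=15^1=14
r5=M[204]=1
r2=1&1=1
r2=1&15=1
r3=204+4=208
r0=4+1=5
CMP r0, #8  (cmp 5,8)
BLT loop: taken
r2=M[208]=27
r5=1^27=26
r5=M[208]=27
r2=27&27=27
r2=27&15=11
r3=208+4=212
r0=5+1=6
CMP r0, #8  (cmp 6,8)
BLT loop: taken
r2=M[212]=0
r5=27^0=27
r5=M[212]=0
r2=0&0=0
r2=0&15=0
r3=212+4=216
r0=6+1=7
CMP r0, #8  (cmp 7,8)
BLT loop: taken
r2=M[216]=8
r5=0^8=8
r5=M[216]=8
r2=8&8=8
r2=8&15=8
r3=216+4=220
r0=7+1=8
CMP r0, #8  (cmp 8,8)
BLT loop: not taken
halt.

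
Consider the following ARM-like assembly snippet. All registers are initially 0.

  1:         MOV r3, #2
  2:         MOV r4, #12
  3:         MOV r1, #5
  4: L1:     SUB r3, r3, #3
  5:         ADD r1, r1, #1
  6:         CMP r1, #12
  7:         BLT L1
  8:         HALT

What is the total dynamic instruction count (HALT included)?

32

after MOV r3, #2: r3=2
after MOV r4, #12: r4=12
after MOV r1, #5: r1=5
after SUB r3, r3, #3: r3=2-3=-1
after ADD r1, r1, #1: r1=5+1=6
CMP r1, #12  (cmp 6,12)
BLT L1: taken
after SUB r3, r3, #3: r3=(-1)-3=-4
after ADD r1, r1, #1: r1=6+1=7
CMP r1, #12  (cmp 7,12)
BLT L1: taken
after SUB r3, r3, #3: r3=(-4)-3=-7
after ADD r1, r1, #1: r1=7+1=8
CMP r1, #12  (cmp 8,12)
BLT L1: taken
after SUB r3, r3, #3: r3=(-7)-3=-10
after ADD r1, r1, #1: r1=8+1=9
CMP r1, #12  (cmp 9,12)
BLT L1: taken
after SUB r3, r3, #3: r3=(-10)-3=-13
after ADD r1, r1, #1: r1=9+1=10
CMP r1, #12  (cmp 10,12)
BLT L1: taken
after SUB r3, r3, #3: r3=(-13)-3=-16
after ADD r1, r1, #1: r1=10+1=11
CMP r1, #12  (cmp 11,12)
BLT L1: taken
after SUB r3, r3, #3: r3=(-16)-3=-19
after ADD r1, r1, #1: r1=11+1=12
CMP r1, #12  (cmp 12,12)
BLT L1: not taken
halt.
Total executed instructions: 32.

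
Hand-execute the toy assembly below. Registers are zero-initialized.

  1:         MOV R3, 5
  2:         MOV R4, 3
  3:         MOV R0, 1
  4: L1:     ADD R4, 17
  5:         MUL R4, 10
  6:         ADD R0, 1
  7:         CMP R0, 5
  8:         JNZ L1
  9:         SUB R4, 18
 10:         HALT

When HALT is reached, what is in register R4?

after MOV R3, 5: R3=5
after MOV R4, 3: R4=3
after MOV R0, 1: R0=1
after ADD R4, 17: R4=3+17=20
after MUL R4, 10: R4=20*10=200
after ADD R0, 1: R0=1+1=2
CMP R0, 5  (cmp 2,5)
JNZ L1: taken
after ADD R4, 17: R4=200+17=217
after MUL R4, 10: R4=217*10=2170
after ADD R0, 1: R0=2+1=3
CMP R0, 5  (cmp 3,5)
JNZ L1: taken
after ADD R4, 17: R4=2170+17=2187
after MUL R4, 10: R4=2187*10=21870
after ADD R0, 1: R0=3+1=4
CMP R0, 5  (cmp 4,5)
JNZ L1: taken
after ADD R4, 17: R4=21870+17=21887
after MUL R4, 10: R4=21887*10=218870
after ADD R0, 1: R0=4+1=5
CMP R0, 5  (cmp 5,5)
JNZ L1: not taken
after SUB R4, 18: R4=218870-18=218852
halt.

218852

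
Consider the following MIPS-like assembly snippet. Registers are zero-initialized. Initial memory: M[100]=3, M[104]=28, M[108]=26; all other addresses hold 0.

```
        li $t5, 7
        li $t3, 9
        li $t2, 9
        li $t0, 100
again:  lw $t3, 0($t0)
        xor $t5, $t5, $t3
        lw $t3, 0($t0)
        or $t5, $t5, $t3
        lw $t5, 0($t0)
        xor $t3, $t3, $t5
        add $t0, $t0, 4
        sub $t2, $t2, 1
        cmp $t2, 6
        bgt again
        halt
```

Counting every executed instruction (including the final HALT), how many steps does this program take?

li $t5, 7 → $t5=7
li $t3, 9 → $t3=9
li $t2, 9 → $t2=9
li $t0, 100 → $t0=100
lw $t3, 0($t0) → $t3=M[100]=3
xor $t5, $t5, $t3 → $t5=7^3=4
lw $t3, 0($t0) → $t3=M[100]=3
or $t5, $t5, $t3 → $t5=4|3=7
lw $t5, 0($t0) → $t5=M[100]=3
xor $t3, $t3, $t5 → $t3=3^3=0
add $t0, $t0, 4 → $t0=100+4=104
sub $t2, $t2, 1 → $t2=9-1=8
cmp $t2, 6  (cmp 8,6)
bgt again: taken
lw $t3, 0($t0) → $t3=M[104]=28
xor $t5, $t5, $t3 → $t5=3^28=31
lw $t3, 0($t0) → $t3=M[104]=28
or $t5, $t5, $t3 → $t5=31|28=31
lw $t5, 0($t0) → $t5=M[104]=28
xor $t3, $t3, $t5 → $t3=28^28=0
add $t0, $t0, 4 → $t0=104+4=108
sub $t2, $t2, 1 → $t2=8-1=7
cmp $t2, 6  (cmp 7,6)
bgt again: taken
lw $t3, 0($t0) → $t3=M[108]=26
xor $t5, $t5, $t3 → $t5=28^26=6
lw $t3, 0($t0) → $t3=M[108]=26
or $t5, $t5, $t3 → $t5=6|26=30
lw $t5, 0($t0) → $t5=M[108]=26
xor $t3, $t3, $t5 → $t3=26^26=0
add $t0, $t0, 4 → $t0=108+4=112
sub $t2, $t2, 1 → $t2=7-1=6
cmp $t2, 6  (cmp 6,6)
bgt again: not taken
halt.
Total executed instructions: 35.

35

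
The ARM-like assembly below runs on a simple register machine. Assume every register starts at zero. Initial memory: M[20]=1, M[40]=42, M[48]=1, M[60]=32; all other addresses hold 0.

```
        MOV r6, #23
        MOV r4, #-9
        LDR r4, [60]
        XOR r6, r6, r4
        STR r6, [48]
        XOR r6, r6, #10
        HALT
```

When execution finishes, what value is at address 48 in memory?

55

after MOV r6, #23: r6=23
after MOV r4, #-9: r4=-9
after LDR r4, [60]: r4=M[60]=32
after XOR r6, r6, r4: r6=23^32=55
STR r6, [48] → M[48]=55
after XOR r6, r6, #10: r6=55^10=61
halt.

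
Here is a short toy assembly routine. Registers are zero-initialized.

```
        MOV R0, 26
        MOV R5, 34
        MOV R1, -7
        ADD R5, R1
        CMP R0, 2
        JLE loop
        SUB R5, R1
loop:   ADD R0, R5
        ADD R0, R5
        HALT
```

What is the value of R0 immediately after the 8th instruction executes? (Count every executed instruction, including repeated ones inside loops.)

60

MOV R0, 26 → R0=26
MOV R5, 34 → R5=34
MOV R1, -7 → R1=-7
ADD R5, R1 → R5=34+(-7)=27
CMP R0, 2  (cmp 26,2)
JLE loop: not taken
SUB R5, R1 → R5=27-(-7)=34
ADD R0, R5 → R0=26+34=60
After step 8: R0 = 60.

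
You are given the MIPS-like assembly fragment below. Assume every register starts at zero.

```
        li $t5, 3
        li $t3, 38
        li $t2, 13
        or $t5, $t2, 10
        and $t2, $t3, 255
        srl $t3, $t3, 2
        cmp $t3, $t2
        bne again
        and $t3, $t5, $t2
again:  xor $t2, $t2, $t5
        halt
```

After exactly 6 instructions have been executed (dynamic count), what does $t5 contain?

after li $t5, 3: $t5=3
after li $t3, 38: $t3=38
after li $t2, 13: $t2=13
after or $t5, $t2, 10: $t5=13|10=15
after and $t2, $t3, 255: $t2=38&255=38
after srl $t3, $t3, 2: $t3=38>>2=9
After step 6: $t5 = 15.

15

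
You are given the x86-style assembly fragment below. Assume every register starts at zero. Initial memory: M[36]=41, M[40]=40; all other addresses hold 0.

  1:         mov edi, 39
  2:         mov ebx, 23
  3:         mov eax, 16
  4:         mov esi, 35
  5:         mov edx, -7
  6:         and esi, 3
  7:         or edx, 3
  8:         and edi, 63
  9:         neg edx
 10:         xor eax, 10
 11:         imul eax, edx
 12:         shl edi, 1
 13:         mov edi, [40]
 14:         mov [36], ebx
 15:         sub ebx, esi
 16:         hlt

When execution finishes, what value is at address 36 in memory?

23

mov edi, 39 → edi=39
mov ebx, 23 → ebx=23
mov eax, 16 → eax=16
mov esi, 35 → esi=35
mov edx, -7 → edx=-7
and esi, 3 → esi=35&3=3
or edx, 3 → edx=(-7)|3=-5
and edi, 63 → edi=39&63=39
neg edx → edx=-(-5)=5
xor eax, 10 → eax=16^10=26
imul eax, edx → eax=26*5=130
shl edi, 1 → edi=39<<1=78
mov edi, [40] → edi=M[40]=40
mov [36], ebx → M[36]=23
sub ebx, esi → ebx=23-3=20
halt.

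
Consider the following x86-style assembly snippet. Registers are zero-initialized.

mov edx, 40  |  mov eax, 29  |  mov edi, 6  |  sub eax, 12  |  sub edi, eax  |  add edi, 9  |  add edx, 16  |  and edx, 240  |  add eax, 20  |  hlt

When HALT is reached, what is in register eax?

37

edx=40
eax=29
edi=6
eax=29-12=17
edi=6-17=-11
edi=(-11)+9=-2
edx=40+16=56
edx=56&240=48
eax=17+20=37
halt.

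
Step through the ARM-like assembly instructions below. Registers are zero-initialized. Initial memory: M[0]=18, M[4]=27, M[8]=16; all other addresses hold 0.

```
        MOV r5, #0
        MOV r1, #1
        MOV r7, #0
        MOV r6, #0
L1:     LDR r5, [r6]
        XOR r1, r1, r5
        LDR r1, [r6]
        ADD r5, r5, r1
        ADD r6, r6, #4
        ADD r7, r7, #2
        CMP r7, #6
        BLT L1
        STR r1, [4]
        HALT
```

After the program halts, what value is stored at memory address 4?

after MOV r5, #0: r5=0
after MOV r1, #1: r1=1
after MOV r7, #0: r7=0
after MOV r6, #0: r6=0
after LDR r5, [r6]: r5=M[0]=18
after XOR r1, r1, r5: r1=1^18=19
after LDR r1, [r6]: r1=M[0]=18
after ADD r5, r5, r1: r5=18+18=36
after ADD r6, r6, #4: r6=0+4=4
after ADD r7, r7, #2: r7=0+2=2
CMP r7, #6  (cmp 2,6)
BLT L1: taken
after LDR r5, [r6]: r5=M[4]=27
after XOR r1, r1, r5: r1=18^27=9
after LDR r1, [r6]: r1=M[4]=27
after ADD r5, r5, r1: r5=27+27=54
after ADD r6, r6, #4: r6=4+4=8
after ADD r7, r7, #2: r7=2+2=4
CMP r7, #6  (cmp 4,6)
BLT L1: taken
after LDR r5, [r6]: r5=M[8]=16
after XOR r1, r1, r5: r1=27^16=11
after LDR r1, [r6]: r1=M[8]=16
after ADD r5, r5, r1: r5=16+16=32
after ADD r6, r6, #4: r6=8+4=12
after ADD r7, r7, #2: r7=4+2=6
CMP r7, #6  (cmp 6,6)
BLT L1: not taken
STR r1, [4] → M[4]=16
halt.

16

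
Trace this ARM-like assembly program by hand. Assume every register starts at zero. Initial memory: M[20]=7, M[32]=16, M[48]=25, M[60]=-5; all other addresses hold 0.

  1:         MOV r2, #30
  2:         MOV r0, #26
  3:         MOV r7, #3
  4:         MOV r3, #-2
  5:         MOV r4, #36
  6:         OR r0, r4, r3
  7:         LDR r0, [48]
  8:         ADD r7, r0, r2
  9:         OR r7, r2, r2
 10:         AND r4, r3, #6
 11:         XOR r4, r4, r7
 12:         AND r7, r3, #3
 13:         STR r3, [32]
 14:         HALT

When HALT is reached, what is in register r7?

2

r2=30
r0=26
r7=3
r3=-2
r4=36
r0=36|(-2)=-2
r0=M[48]=25
r7=25+30=55
r7=30|30=30
r4=(-2)&6=6
r4=6^30=24
r7=(-2)&3=2
STR r3, [32] → M[32]=-2
halt.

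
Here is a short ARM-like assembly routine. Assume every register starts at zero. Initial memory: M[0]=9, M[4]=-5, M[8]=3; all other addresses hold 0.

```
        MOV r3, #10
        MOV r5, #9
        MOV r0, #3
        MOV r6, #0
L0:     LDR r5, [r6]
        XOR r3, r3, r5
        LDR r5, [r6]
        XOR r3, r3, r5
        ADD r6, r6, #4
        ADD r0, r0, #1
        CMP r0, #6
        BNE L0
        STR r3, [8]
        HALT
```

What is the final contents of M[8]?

10

MOV r3, #10 → r3=10
MOV r5, #9 → r5=9
MOV r0, #3 → r0=3
MOV r6, #0 → r6=0
LDR r5, [r6] → r5=M[0]=9
XOR r3, r3, r5 → r3=10^9=3
LDR r5, [r6] → r5=M[0]=9
XOR r3, r3, r5 → r3=3^9=10
ADD r6, r6, #4 → r6=0+4=4
ADD r0, r0, #1 → r0=3+1=4
CMP r0, #6  (cmp 4,6)
BNE L0: taken
LDR r5, [r6] → r5=M[4]=-5
XOR r3, r3, r5 → r3=10^(-5)=-15
LDR r5, [r6] → r5=M[4]=-5
XOR r3, r3, r5 → r3=(-15)^(-5)=10
ADD r6, r6, #4 → r6=4+4=8
ADD r0, r0, #1 → r0=4+1=5
CMP r0, #6  (cmp 5,6)
BNE L0: taken
LDR r5, [r6] → r5=M[8]=3
XOR r3, r3, r5 → r3=10^3=9
LDR r5, [r6] → r5=M[8]=3
XOR r3, r3, r5 → r3=9^3=10
ADD r6, r6, #4 → r6=8+4=12
ADD r0, r0, #1 → r0=5+1=6
CMP r0, #6  (cmp 6,6)
BNE L0: not taken
STR r3, [8] → M[8]=10
halt.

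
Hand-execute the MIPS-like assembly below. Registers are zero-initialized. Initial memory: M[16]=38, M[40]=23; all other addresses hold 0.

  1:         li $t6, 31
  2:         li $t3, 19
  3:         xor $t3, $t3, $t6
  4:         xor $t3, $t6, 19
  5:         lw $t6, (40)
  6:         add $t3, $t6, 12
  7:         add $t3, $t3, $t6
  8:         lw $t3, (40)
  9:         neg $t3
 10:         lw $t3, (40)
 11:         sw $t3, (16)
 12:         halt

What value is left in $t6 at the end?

23

li $t6, 31 → $t6=31
li $t3, 19 → $t3=19
xor $t3, $t3, $t6 → $t3=19^31=12
xor $t3, $t6, 19 → $t3=31^19=12
lw $t6, (40) → $t6=M[40]=23
add $t3, $t6, 12 → $t3=23+12=35
add $t3, $t3, $t6 → $t3=35+23=58
lw $t3, (40) → $t3=M[40]=23
neg $t3 → $t3=-(23)=-23
lw $t3, (40) → $t3=M[40]=23
sw $t3, (16) → M[16]=23
halt.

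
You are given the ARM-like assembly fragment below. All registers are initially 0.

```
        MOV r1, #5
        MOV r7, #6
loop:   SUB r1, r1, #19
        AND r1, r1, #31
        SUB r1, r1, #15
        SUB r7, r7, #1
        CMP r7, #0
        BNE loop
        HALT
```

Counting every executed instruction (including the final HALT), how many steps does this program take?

MOV r1, #5 → r1=5
MOV r7, #6 → r7=6
SUB r1, r1, #19 → r1=5-19=-14
AND r1, r1, #31 → r1=(-14)&31=18
SUB r1, r1, #15 → r1=18-15=3
SUB r7, r7, #1 → r7=6-1=5
CMP r7, #0  (cmp 5,0)
BNE loop: taken
SUB r1, r1, #19 → r1=3-19=-16
AND r1, r1, #31 → r1=(-16)&31=16
SUB r1, r1, #15 → r1=16-15=1
SUB r7, r7, #1 → r7=5-1=4
CMP r7, #0  (cmp 4,0)
BNE loop: taken
SUB r1, r1, #19 → r1=1-19=-18
AND r1, r1, #31 → r1=(-18)&31=14
SUB r1, r1, #15 → r1=14-15=-1
SUB r7, r7, #1 → r7=4-1=3
CMP r7, #0  (cmp 3,0)
BNE loop: taken
SUB r1, r1, #19 → r1=(-1)-19=-20
AND r1, r1, #31 → r1=(-20)&31=12
SUB r1, r1, #15 → r1=12-15=-3
SUB r7, r7, #1 → r7=3-1=2
CMP r7, #0  (cmp 2,0)
BNE loop: taken
SUB r1, r1, #19 → r1=(-3)-19=-22
AND r1, r1, #31 → r1=(-22)&31=10
SUB r1, r1, #15 → r1=10-15=-5
SUB r7, r7, #1 → r7=2-1=1
CMP r7, #0  (cmp 1,0)
BNE loop: taken
SUB r1, r1, #19 → r1=(-5)-19=-24
AND r1, r1, #31 → r1=(-24)&31=8
SUB r1, r1, #15 → r1=8-15=-7
SUB r7, r7, #1 → r7=1-1=0
CMP r7, #0  (cmp 0,0)
BNE loop: not taken
halt.
Total executed instructions: 39.

39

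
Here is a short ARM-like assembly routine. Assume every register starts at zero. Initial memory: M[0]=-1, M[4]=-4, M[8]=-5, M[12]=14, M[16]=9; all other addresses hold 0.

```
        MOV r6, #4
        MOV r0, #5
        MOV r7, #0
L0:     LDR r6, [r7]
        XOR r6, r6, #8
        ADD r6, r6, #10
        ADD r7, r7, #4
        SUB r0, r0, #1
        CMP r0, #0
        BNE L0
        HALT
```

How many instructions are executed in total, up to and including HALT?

39

MOV r6, #4 → r6=4
MOV r0, #5 → r0=5
MOV r7, #0 → r7=0
LDR r6, [r7] → r6=M[0]=-1
XOR r6, r6, #8 → r6=(-1)^8=-9
ADD r6, r6, #10 → r6=(-9)+10=1
ADD r7, r7, #4 → r7=0+4=4
SUB r0, r0, #1 → r0=5-1=4
CMP r0, #0  (cmp 4,0)
BNE L0: taken
LDR r6, [r7] → r6=M[4]=-4
XOR r6, r6, #8 → r6=(-4)^8=-12
ADD r6, r6, #10 → r6=(-12)+10=-2
ADD r7, r7, #4 → r7=4+4=8
SUB r0, r0, #1 → r0=4-1=3
CMP r0, #0  (cmp 3,0)
BNE L0: taken
LDR r6, [r7] → r6=M[8]=-5
XOR r6, r6, #8 → r6=(-5)^8=-13
ADD r6, r6, #10 → r6=(-13)+10=-3
ADD r7, r7, #4 → r7=8+4=12
SUB r0, r0, #1 → r0=3-1=2
CMP r0, #0  (cmp 2,0)
BNE L0: taken
LDR r6, [r7] → r6=M[12]=14
XOR r6, r6, #8 → r6=14^8=6
ADD r6, r6, #10 → r6=6+10=16
ADD r7, r7, #4 → r7=12+4=16
SUB r0, r0, #1 → r0=2-1=1
CMP r0, #0  (cmp 1,0)
BNE L0: taken
LDR r6, [r7] → r6=M[16]=9
XOR r6, r6, #8 → r6=9^8=1
ADD r6, r6, #10 → r6=1+10=11
ADD r7, r7, #4 → r7=16+4=20
SUB r0, r0, #1 → r0=1-1=0
CMP r0, #0  (cmp 0,0)
BNE L0: not taken
halt.
Total executed instructions: 39.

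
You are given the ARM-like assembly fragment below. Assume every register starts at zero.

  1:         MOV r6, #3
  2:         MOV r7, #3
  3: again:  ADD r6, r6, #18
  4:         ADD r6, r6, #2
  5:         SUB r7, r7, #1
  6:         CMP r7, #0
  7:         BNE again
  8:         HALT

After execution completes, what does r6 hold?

after MOV r6, #3: r6=3
after MOV r7, #3: r7=3
after ADD r6, r6, #18: r6=3+18=21
after ADD r6, r6, #2: r6=21+2=23
after SUB r7, r7, #1: r7=3-1=2
CMP r7, #0  (cmp 2,0)
BNE again: taken
after ADD r6, r6, #18: r6=23+18=41
after ADD r6, r6, #2: r6=41+2=43
after SUB r7, r7, #1: r7=2-1=1
CMP r7, #0  (cmp 1,0)
BNE again: taken
after ADD r6, r6, #18: r6=43+18=61
after ADD r6, r6, #2: r6=61+2=63
after SUB r7, r7, #1: r7=1-1=0
CMP r7, #0  (cmp 0,0)
BNE again: not taken
halt.

63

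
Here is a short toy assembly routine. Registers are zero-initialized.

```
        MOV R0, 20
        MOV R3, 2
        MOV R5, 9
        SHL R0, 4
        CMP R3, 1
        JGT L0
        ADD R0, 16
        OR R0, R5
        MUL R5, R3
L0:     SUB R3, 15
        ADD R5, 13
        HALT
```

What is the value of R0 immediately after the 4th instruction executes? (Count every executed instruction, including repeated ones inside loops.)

MOV R0, 20 → R0=20
MOV R3, 2 → R3=2
MOV R5, 9 → R5=9
SHL R0, 4 → R0=20<<4=320
After step 4: R0 = 320.

320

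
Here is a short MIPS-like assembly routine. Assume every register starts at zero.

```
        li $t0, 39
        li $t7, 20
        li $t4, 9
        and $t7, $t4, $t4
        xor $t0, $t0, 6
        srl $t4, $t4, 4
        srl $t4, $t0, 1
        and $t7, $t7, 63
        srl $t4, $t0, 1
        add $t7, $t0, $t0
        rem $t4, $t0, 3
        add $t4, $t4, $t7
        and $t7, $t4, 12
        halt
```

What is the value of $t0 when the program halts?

33

li $t0, 39 → $t0=39
li $t7, 20 → $t7=20
li $t4, 9 → $t4=9
and $t7, $t4, $t4 → $t7=9&9=9
xor $t0, $t0, 6 → $t0=39^6=33
srl $t4, $t4, 4 → $t4=9>>4=0
srl $t4, $t0, 1 → $t4=33>>1=16
and $t7, $t7, 63 → $t7=9&63=9
srl $t4, $t0, 1 → $t4=33>>1=16
add $t7, $t0, $t0 → $t7=33+33=66
rem $t4, $t0, 3 → $t4=33%3=0
add $t4, $t4, $t7 → $t4=0+66=66
and $t7, $t4, 12 → $t7=66&12=0
halt.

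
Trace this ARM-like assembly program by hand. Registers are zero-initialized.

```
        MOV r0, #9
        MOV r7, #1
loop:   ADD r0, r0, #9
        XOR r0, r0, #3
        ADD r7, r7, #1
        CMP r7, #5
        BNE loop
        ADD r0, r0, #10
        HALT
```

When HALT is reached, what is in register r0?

51

after MOV r0, #9: r0=9
after MOV r7, #1: r7=1
after ADD r0, r0, #9: r0=9+9=18
after XOR r0, r0, #3: r0=18^3=17
after ADD r7, r7, #1: r7=1+1=2
CMP r7, #5  (cmp 2,5)
BNE loop: taken
after ADD r0, r0, #9: r0=17+9=26
after XOR r0, r0, #3: r0=26^3=25
after ADD r7, r7, #1: r7=2+1=3
CMP r7, #5  (cmp 3,5)
BNE loop: taken
after ADD r0, r0, #9: r0=25+9=34
after XOR r0, r0, #3: r0=34^3=33
after ADD r7, r7, #1: r7=3+1=4
CMP r7, #5  (cmp 4,5)
BNE loop: taken
after ADD r0, r0, #9: r0=33+9=42
after XOR r0, r0, #3: r0=42^3=41
after ADD r7, r7, #1: r7=4+1=5
CMP r7, #5  (cmp 5,5)
BNE loop: not taken
after ADD r0, r0, #10: r0=41+10=51
halt.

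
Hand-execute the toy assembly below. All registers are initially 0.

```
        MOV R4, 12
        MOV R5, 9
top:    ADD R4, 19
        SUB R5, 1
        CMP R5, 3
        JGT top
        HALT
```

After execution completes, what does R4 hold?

R4=12
R5=9
R4=12+19=31
R5=9-1=8
CMP R5, 3  (cmp 8,3)
JGT top: taken
R4=31+19=50
R5=8-1=7
CMP R5, 3  (cmp 7,3)
JGT top: taken
R4=50+19=69
R5=7-1=6
CMP R5, 3  (cmp 6,3)
JGT top: taken
R4=69+19=88
R5=6-1=5
CMP R5, 3  (cmp 5,3)
JGT top: taken
R4=88+19=107
R5=5-1=4
CMP R5, 3  (cmp 4,3)
JGT top: taken
R4=107+19=126
R5=4-1=3
CMP R5, 3  (cmp 3,3)
JGT top: not taken
halt.

126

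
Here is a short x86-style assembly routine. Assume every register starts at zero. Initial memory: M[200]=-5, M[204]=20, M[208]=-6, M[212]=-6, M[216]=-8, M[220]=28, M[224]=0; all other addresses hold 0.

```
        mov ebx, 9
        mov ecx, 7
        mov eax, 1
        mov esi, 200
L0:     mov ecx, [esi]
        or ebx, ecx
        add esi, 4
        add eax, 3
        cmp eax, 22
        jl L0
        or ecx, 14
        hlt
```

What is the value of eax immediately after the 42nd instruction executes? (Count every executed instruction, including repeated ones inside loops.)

19

after mov ebx, 9: ebx=9
after mov ecx, 7: ecx=7
after mov eax, 1: eax=1
after mov esi, 200: esi=200
after mov ecx, [esi]: ecx=M[200]=-5
after or ebx, ecx: ebx=9|(-5)=-5
after add esi, 4: esi=200+4=204
after add eax, 3: eax=1+3=4
cmp eax, 22  (cmp 4,22)
jl L0: taken
after mov ecx, [esi]: ecx=M[204]=20
after or ebx, ecx: ebx=(-5)|20=-1
after add esi, 4: esi=204+4=208
after add eax, 3: eax=4+3=7
cmp eax, 22  (cmp 7,22)
jl L0: taken
after mov ecx, [esi]: ecx=M[208]=-6
after or ebx, ecx: ebx=(-1)|(-6)=-1
after add esi, 4: esi=208+4=212
after add eax, 3: eax=7+3=10
cmp eax, 22  (cmp 10,22)
jl L0: taken
after mov ecx, [esi]: ecx=M[212]=-6
after or ebx, ecx: ebx=(-1)|(-6)=-1
after add esi, 4: esi=212+4=216
after add eax, 3: eax=10+3=13
cmp eax, 22  (cmp 13,22)
jl L0: taken
after mov ecx, [esi]: ecx=M[216]=-8
after or ebx, ecx: ebx=(-1)|(-8)=-1
after add esi, 4: esi=216+4=220
after add eax, 3: eax=13+3=16
cmp eax, 22  (cmp 16,22)
jl L0: taken
after mov ecx, [esi]: ecx=M[220]=28
after or ebx, ecx: ebx=(-1)|28=-1
after add esi, 4: esi=220+4=224
after add eax, 3: eax=16+3=19
cmp eax, 22  (cmp 19,22)
jl L0: taken
after mov ecx, [esi]: ecx=M[224]=0
after or ebx, ecx: ebx=(-1)|0=-1
After step 42: eax = 19.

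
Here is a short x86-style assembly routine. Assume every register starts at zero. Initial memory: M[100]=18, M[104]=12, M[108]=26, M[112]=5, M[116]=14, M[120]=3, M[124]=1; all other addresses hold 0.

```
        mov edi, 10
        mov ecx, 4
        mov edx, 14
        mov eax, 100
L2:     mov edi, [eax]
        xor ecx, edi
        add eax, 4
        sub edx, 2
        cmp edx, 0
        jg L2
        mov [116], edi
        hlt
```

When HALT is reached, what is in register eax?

edi=10
ecx=4
edx=14
eax=100
edi=M[100]=18
ecx=4^18=22
eax=100+4=104
edx=14-2=12
cmp edx, 0  (cmp 12,0)
jg L2: taken
edi=M[104]=12
ecx=22^12=26
eax=104+4=108
edx=12-2=10
cmp edx, 0  (cmp 10,0)
jg L2: taken
edi=M[108]=26
ecx=26^26=0
eax=108+4=112
edx=10-2=8
cmp edx, 0  (cmp 8,0)
jg L2: taken
edi=M[112]=5
ecx=0^5=5
eax=112+4=116
edx=8-2=6
cmp edx, 0  (cmp 6,0)
jg L2: taken
edi=M[116]=14
ecx=5^14=11
eax=116+4=120
edx=6-2=4
cmp edx, 0  (cmp 4,0)
jg L2: taken
edi=M[120]=3
ecx=11^3=8
eax=120+4=124
edx=4-2=2
cmp edx, 0  (cmp 2,0)
jg L2: taken
edi=M[124]=1
ecx=8^1=9
eax=124+4=128
edx=2-2=0
cmp edx, 0  (cmp 0,0)
jg L2: not taken
mov [116], edi → M[116]=1
halt.

128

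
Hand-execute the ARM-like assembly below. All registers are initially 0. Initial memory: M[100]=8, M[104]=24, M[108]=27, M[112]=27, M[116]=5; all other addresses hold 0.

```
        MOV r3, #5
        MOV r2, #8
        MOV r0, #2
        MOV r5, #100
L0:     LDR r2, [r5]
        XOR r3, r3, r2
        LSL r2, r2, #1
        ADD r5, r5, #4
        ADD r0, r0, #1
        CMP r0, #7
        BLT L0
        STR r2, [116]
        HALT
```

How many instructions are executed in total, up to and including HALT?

after MOV r3, #5: r3=5
after MOV r2, #8: r2=8
after MOV r0, #2: r0=2
after MOV r5, #100: r5=100
after LDR r2, [r5]: r2=M[100]=8
after XOR r3, r3, r2: r3=5^8=13
after LSL r2, r2, #1: r2=8<<1=16
after ADD r5, r5, #4: r5=100+4=104
after ADD r0, r0, #1: r0=2+1=3
CMP r0, #7  (cmp 3,7)
BLT L0: taken
after LDR r2, [r5]: r2=M[104]=24
after XOR r3, r3, r2: r3=13^24=21
after LSL r2, r2, #1: r2=24<<1=48
after ADD r5, r5, #4: r5=104+4=108
after ADD r0, r0, #1: r0=3+1=4
CMP r0, #7  (cmp 4,7)
BLT L0: taken
after LDR r2, [r5]: r2=M[108]=27
after XOR r3, r3, r2: r3=21^27=14
after LSL r2, r2, #1: r2=27<<1=54
after ADD r5, r5, #4: r5=108+4=112
after ADD r0, r0, #1: r0=4+1=5
CMP r0, #7  (cmp 5,7)
BLT L0: taken
after LDR r2, [r5]: r2=M[112]=27
after XOR r3, r3, r2: r3=14^27=21
after LSL r2, r2, #1: r2=27<<1=54
after ADD r5, r5, #4: r5=112+4=116
after ADD r0, r0, #1: r0=5+1=6
CMP r0, #7  (cmp 6,7)
BLT L0: taken
after LDR r2, [r5]: r2=M[116]=5
after XOR r3, r3, r2: r3=21^5=16
after LSL r2, r2, #1: r2=5<<1=10
after ADD r5, r5, #4: r5=116+4=120
after ADD r0, r0, #1: r0=6+1=7
CMP r0, #7  (cmp 7,7)
BLT L0: not taken
STR r2, [116] → M[116]=10
halt.
Total executed instructions: 41.

41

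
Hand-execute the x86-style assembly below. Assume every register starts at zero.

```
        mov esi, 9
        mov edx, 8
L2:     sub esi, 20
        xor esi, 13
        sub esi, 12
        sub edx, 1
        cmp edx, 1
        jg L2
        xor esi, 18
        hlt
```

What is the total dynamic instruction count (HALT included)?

46

esi=9
edx=8
esi=9-20=-11
esi=(-11)^13=-8
esi=(-8)-12=-20
edx=8-1=7
cmp edx, 1  (cmp 7,1)
jg L2: taken
esi=(-20)-20=-40
esi=(-40)^13=-43
esi=(-43)-12=-55
edx=7-1=6
cmp edx, 1  (cmp 6,1)
jg L2: taken
esi=(-55)-20=-75
esi=(-75)^13=-72
esi=(-72)-12=-84
edx=6-1=5
cmp edx, 1  (cmp 5,1)
jg L2: taken
esi=(-84)-20=-104
esi=(-104)^13=-107
esi=(-107)-12=-119
edx=5-1=4
cmp edx, 1  (cmp 4,1)
jg L2: taken
esi=(-119)-20=-139
esi=(-139)^13=-136
esi=(-136)-12=-148
edx=4-1=3
cmp edx, 1  (cmp 3,1)
jg L2: taken
esi=(-148)-20=-168
esi=(-168)^13=-171
esi=(-171)-12=-183
edx=3-1=2
cmp edx, 1  (cmp 2,1)
jg L2: taken
esi=(-183)-20=-203
esi=(-203)^13=-200
esi=(-200)-12=-212
edx=2-1=1
cmp edx, 1  (cmp 1,1)
jg L2: not taken
esi=(-212)^18=-194
halt.
Total executed instructions: 46.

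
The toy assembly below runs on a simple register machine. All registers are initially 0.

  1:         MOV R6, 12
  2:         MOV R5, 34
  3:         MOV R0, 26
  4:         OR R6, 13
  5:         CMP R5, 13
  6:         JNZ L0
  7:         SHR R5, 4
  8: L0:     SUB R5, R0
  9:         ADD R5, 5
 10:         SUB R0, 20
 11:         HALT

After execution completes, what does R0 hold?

R6=12
R5=34
R0=26
R6=12|13=13
CMP R5, 13  (cmp 34,13)
JNZ L0: taken
R5=34-26=8
R5=8+5=13
R0=26-20=6
halt.

6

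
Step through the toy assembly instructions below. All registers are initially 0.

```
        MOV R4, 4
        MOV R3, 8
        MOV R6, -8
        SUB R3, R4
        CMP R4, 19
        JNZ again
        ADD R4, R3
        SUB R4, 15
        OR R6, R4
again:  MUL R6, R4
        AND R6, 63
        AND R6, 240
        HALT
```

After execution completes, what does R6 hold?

R4=4
R3=8
R6=-8
R3=8-4=4
CMP R4, 19  (cmp 4,19)
JNZ again: taken
R6=(-8)*4=-32
R6=(-32)&63=32
R6=32&240=32
halt.

32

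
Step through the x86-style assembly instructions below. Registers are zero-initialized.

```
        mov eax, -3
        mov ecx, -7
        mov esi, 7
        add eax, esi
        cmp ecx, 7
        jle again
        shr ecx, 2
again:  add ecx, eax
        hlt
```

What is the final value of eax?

eax=-3
ecx=-7
esi=7
eax=(-3)+7=4
cmp ecx, 7  (cmp -7,7)
jle again: taken
ecx=(-7)+4=-3
halt.

4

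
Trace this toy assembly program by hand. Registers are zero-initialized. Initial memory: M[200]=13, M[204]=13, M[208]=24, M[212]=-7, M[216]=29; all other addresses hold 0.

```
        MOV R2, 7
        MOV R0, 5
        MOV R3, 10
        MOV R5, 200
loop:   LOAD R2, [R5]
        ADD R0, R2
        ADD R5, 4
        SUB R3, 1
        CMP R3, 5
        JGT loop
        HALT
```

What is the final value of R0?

after MOV R2, 7: R2=7
after MOV R0, 5: R0=5
after MOV R3, 10: R3=10
after MOV R5, 200: R5=200
after LOAD R2, [R5]: R2=M[200]=13
after ADD R0, R2: R0=5+13=18
after ADD R5, 4: R5=200+4=204
after SUB R3, 1: R3=10-1=9
CMP R3, 5  (cmp 9,5)
JGT loop: taken
after LOAD R2, [R5]: R2=M[204]=13
after ADD R0, R2: R0=18+13=31
after ADD R5, 4: R5=204+4=208
after SUB R3, 1: R3=9-1=8
CMP R3, 5  (cmp 8,5)
JGT loop: taken
after LOAD R2, [R5]: R2=M[208]=24
after ADD R0, R2: R0=31+24=55
after ADD R5, 4: R5=208+4=212
after SUB R3, 1: R3=8-1=7
CMP R3, 5  (cmp 7,5)
JGT loop: taken
after LOAD R2, [R5]: R2=M[212]=-7
after ADD R0, R2: R0=55+(-7)=48
after ADD R5, 4: R5=212+4=216
after SUB R3, 1: R3=7-1=6
CMP R3, 5  (cmp 6,5)
JGT loop: taken
after LOAD R2, [R5]: R2=M[216]=29
after ADD R0, R2: R0=48+29=77
after ADD R5, 4: R5=216+4=220
after SUB R3, 1: R3=6-1=5
CMP R3, 5  (cmp 5,5)
JGT loop: not taken
halt.

77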